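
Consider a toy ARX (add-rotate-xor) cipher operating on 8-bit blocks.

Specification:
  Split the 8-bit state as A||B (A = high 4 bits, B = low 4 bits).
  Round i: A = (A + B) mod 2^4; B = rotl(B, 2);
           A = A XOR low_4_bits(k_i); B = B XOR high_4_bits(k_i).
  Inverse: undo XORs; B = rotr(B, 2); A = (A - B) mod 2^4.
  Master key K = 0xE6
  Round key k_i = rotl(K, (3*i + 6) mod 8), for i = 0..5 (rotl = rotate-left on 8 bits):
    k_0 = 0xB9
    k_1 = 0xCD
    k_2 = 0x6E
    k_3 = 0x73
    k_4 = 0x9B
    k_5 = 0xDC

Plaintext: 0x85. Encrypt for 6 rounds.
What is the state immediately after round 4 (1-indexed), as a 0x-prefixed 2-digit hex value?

0x09

s_0 = plaintext = 0x85
s_1 = Round(s_0, k_0) = 0x4E
s_2 = Round(s_1, k_1) = 0xF7
s_3 = Round(s_2, k_2) = 0x8B
s_4 = Round(s_3, k_3) = 0x09
s_5 = Round(s_4, k_4) = 0x2F
s_6 = Round(s_5, k_5) = 0xD2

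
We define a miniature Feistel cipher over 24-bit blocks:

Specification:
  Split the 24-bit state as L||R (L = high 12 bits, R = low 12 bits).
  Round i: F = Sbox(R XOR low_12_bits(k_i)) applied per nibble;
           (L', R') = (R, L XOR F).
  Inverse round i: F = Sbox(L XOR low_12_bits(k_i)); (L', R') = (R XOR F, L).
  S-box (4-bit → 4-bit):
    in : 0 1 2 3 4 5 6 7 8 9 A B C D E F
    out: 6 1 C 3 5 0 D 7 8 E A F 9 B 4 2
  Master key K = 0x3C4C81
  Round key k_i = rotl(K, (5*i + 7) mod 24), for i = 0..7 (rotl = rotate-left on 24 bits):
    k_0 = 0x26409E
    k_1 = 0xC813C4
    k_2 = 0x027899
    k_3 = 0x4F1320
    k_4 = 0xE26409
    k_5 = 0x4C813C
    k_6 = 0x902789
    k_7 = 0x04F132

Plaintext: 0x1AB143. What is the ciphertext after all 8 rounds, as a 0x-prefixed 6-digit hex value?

0xA390BE

s_0 = plaintext = 0x1AB143
s_1 = Round(s_0, k_0) = 0x143010
s_2 = Round(s_1, k_1) = 0x0102F6
s_3 = Round(s_2, k_2) = 0x2F6AC2
s_4 = Round(s_3, k_3) = 0xAC2CBA
s_5 = Round(s_4, k_4) = 0xCBA231
s_6 = Round(s_5, k_5) = 0x231FD1
s_7 = Round(s_6, k_6) = 0xFD1A39
s_8 = Round(s_7, k_7) = 0xA390BE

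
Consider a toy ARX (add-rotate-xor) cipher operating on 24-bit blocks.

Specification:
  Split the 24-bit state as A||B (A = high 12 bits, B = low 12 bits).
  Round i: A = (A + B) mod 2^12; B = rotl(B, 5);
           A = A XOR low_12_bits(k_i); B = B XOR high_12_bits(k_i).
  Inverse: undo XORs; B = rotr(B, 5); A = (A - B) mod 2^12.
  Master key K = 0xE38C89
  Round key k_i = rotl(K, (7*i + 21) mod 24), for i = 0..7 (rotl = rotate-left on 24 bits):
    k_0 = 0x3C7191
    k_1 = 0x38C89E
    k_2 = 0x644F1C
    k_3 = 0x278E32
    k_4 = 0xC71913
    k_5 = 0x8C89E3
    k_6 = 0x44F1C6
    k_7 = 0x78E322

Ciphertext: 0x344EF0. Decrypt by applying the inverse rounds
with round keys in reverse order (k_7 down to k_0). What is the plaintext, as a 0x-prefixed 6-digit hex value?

s_0 = ciphertext = 0x344EF0
s_1 = InvRound(s_0, k_7) = 0x11BF4B
s_2 = InvRound(s_1, k_6) = 0xE85258
s_3 = InvRound(s_2, k_5) = 0xF12854
s_4 = InvRound(s_3, k_4) = 0x3602A1
s_5 = InvRound(s_4, k_3) = 0x0CCC86
s_6 = InvRound(s_5, k_2) = 0xE7A156
s_7 = InvRound(s_6, k_1) = 0x9CED16
s_8 = InvRound(s_7, k_0) = 0xF698F6

0xF698F6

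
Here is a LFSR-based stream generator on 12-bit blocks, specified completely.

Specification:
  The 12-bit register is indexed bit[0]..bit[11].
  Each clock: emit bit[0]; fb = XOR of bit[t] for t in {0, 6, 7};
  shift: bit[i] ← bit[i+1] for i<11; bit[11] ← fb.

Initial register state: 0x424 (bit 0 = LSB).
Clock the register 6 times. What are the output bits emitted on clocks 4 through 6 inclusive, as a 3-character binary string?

001

reg_0 = 0x424
clock 1: out=0, reg = 0x212
clock 2: out=0, reg = 0x109
clock 3: out=1, reg = 0x884
clock 4: out=0, reg = 0xC42
clock 5: out=0, reg = 0xE21
clock 6: out=1, reg = 0xF10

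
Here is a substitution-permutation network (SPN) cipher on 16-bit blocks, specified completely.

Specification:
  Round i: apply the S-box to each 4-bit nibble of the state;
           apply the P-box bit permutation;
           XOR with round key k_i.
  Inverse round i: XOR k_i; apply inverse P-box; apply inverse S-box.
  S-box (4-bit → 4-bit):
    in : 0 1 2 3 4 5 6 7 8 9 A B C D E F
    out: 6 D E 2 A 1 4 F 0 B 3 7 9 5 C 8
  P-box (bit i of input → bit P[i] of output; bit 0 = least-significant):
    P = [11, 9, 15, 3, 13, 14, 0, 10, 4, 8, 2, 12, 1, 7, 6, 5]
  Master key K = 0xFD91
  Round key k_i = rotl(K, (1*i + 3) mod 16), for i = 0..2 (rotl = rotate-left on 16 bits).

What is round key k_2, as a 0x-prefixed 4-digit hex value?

K = 0xFD91
k_0 = rotl(K, (1*0+3) mod 16) = rotl(K, 3) = 0xEC8F
k_1 = rotl(K, (1*1+3) mod 16) = rotl(K, 4) = 0xD91F
k_2 = rotl(K, (1*2+3) mod 16) = rotl(K, 5) = 0xB23F

0xB23F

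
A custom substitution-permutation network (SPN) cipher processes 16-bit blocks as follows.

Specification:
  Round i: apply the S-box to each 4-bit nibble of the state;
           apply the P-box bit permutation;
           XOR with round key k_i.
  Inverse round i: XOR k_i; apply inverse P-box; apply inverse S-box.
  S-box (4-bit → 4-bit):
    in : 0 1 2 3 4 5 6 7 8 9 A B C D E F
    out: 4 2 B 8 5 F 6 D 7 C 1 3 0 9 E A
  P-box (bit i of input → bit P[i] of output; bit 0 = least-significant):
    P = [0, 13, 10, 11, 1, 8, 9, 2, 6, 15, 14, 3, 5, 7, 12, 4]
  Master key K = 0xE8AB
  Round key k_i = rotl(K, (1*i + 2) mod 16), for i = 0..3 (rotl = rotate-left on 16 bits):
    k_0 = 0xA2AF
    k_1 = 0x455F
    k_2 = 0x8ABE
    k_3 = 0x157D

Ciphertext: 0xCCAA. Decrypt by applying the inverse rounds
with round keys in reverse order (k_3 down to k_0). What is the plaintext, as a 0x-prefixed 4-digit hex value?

s_0 = ciphertext = 0xCCAA
s_1 = InvRound(s_0, k_3) = 0xE82D
s_2 = InvRound(s_1, k_2) = 0xF04B
s_3 = InvRound(s_2, k_1) = 0x91F6
s_4 = InvRound(s_3, k_0) = 0x9D6B

0x9D6B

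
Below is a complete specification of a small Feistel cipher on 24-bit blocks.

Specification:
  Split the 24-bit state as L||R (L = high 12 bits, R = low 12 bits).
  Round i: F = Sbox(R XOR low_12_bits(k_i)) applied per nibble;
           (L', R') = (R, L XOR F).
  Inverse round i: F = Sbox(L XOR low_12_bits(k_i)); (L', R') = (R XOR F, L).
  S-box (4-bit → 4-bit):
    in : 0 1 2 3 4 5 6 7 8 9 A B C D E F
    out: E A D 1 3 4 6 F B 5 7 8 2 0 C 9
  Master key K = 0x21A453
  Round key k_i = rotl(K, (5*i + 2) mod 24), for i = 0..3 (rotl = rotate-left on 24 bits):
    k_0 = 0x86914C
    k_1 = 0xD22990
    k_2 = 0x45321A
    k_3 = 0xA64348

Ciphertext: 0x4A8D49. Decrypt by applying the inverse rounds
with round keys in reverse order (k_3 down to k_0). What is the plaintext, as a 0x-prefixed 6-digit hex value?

0x7863EC

s_0 = ciphertext = 0x4A8D49
s_1 = InvRound(s_0, k_3) = 0x2874A8
s_2 = InvRound(s_1, k_2) = 0xAF8287
s_3 = InvRound(s_2, k_1) = 0x3ECAF8
s_4 = InvRound(s_3, k_0) = 0x7863EC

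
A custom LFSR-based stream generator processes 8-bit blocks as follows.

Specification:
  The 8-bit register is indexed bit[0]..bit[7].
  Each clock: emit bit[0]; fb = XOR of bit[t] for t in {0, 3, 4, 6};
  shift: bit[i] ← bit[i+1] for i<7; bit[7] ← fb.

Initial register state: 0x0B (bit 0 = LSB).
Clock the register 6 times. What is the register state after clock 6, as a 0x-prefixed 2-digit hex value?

reg_0 = 0x0B
clock 1: out=1, reg = 0x05
clock 2: out=1, reg = 0x82
clock 3: out=0, reg = 0x41
clock 4: out=1, reg = 0x20
clock 5: out=0, reg = 0x10
clock 6: out=0, reg = 0x88

0x88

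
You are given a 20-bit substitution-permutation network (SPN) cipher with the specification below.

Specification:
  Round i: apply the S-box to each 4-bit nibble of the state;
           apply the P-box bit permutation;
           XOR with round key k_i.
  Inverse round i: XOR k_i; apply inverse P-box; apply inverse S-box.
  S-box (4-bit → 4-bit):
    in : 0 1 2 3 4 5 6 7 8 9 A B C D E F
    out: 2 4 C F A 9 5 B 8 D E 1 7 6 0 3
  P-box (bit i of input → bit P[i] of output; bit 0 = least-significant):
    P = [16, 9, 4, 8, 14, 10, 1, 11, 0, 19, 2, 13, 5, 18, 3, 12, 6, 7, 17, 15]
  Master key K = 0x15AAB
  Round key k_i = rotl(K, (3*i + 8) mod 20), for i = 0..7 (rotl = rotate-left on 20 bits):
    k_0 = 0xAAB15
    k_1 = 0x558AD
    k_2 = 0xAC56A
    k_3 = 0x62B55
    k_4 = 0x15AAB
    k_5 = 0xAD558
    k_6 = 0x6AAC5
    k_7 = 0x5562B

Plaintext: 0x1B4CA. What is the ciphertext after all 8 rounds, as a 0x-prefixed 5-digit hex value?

0x3F170

s_0 = plaintext = 0x1B4CA
s_1 = Round(s_0, k_0) = 0x0CC27
s_2 = Round(s_1, k_1) = 0x85302
s_3 = Round(s_2, k_2) = 0x2705F
s_4 = Round(s_3, k_3) = 0x9F175
s_5 = Round(s_4, k_4) = 0x697CF
s_6 = Round(s_5, k_5) = 0x1A333
s_7 = Round(s_6, k_6) = 0x9D5DA
s_8 = Round(s_7, k_7) = 0x3F170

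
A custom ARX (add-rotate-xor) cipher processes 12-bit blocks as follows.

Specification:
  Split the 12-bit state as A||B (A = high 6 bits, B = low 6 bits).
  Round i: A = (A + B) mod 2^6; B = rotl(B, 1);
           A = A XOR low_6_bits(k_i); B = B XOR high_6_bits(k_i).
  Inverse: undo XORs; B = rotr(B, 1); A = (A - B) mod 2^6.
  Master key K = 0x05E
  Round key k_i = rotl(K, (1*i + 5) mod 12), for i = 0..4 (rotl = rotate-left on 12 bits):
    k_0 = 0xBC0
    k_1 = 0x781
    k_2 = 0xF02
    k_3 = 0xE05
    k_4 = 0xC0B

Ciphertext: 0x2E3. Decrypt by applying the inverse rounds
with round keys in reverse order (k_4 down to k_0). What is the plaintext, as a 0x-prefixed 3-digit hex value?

s_0 = ciphertext = 0x2E3
s_1 = InvRound(s_0, k_4) = 0x5E9
s_2 = InvRound(s_1, k_3) = 0xAA8
s_3 = InvRound(s_2, k_2) = 0x78A
s_4 = InvRound(s_3, k_1) = 0x54A
s_5 = InvRound(s_4, k_0) = 0x8F2

0x8F2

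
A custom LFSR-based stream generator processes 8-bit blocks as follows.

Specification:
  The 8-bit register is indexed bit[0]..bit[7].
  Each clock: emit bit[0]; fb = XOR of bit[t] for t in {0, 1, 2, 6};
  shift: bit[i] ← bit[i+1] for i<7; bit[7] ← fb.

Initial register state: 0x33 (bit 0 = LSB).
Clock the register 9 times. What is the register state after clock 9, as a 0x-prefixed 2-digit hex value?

0xEF

reg_0 = 0x33
clock 1: out=1, reg = 0x19
clock 2: out=1, reg = 0x8C
clock 3: out=0, reg = 0xC6
clock 4: out=0, reg = 0xE3
clock 5: out=1, reg = 0xF1
clock 6: out=1, reg = 0x78
clock 7: out=0, reg = 0xBC
clock 8: out=0, reg = 0xDE
clock 9: out=0, reg = 0xEF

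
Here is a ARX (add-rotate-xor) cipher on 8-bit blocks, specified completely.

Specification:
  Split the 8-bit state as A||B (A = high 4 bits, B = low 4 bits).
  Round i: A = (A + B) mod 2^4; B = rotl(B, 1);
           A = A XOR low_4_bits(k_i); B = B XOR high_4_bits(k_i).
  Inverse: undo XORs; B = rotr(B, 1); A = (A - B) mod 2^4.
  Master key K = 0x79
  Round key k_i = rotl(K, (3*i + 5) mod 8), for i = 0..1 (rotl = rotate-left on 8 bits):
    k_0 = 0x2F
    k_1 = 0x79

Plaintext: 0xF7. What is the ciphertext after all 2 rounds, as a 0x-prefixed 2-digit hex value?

s_0 = plaintext = 0xF7
s_1 = Round(s_0, k_0) = 0x9C
s_2 = Round(s_1, k_1) = 0xCE

0xCE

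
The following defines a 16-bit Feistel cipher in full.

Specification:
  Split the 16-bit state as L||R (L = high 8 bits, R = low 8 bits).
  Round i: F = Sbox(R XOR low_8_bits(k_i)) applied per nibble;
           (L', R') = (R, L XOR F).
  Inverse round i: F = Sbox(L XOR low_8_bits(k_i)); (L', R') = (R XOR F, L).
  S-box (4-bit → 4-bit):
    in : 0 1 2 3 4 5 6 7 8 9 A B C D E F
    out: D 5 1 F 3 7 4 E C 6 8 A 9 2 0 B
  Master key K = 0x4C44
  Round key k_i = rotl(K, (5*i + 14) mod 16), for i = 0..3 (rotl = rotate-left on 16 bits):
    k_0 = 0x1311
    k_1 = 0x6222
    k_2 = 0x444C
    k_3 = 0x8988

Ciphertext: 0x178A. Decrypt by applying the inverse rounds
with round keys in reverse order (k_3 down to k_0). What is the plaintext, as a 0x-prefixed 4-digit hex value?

s_0 = ciphertext = 0x178A
s_1 = InvRound(s_0, k_3) = 0xE117
s_2 = InvRound(s_1, k_2) = 0x95E1
s_3 = InvRound(s_2, k_1) = 0x4F95
s_4 = InvRound(s_3, k_0) = 0xE54F

0xE54F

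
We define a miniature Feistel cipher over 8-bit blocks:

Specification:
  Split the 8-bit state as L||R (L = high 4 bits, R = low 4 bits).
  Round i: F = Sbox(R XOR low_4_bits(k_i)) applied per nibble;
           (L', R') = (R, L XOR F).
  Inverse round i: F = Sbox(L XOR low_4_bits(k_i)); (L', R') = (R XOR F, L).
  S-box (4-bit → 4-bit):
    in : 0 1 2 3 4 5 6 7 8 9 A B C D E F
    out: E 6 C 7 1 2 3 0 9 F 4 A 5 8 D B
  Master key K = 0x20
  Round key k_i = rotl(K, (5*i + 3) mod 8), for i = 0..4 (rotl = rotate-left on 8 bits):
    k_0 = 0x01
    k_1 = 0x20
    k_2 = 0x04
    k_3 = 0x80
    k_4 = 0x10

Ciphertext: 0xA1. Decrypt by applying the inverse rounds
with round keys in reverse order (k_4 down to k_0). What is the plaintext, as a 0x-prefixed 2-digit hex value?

s_0 = ciphertext = 0xA1
s_1 = InvRound(s_0, k_4) = 0x5A
s_2 = InvRound(s_1, k_3) = 0x85
s_3 = InvRound(s_2, k_2) = 0x08
s_4 = InvRound(s_3, k_1) = 0x60
s_5 = InvRound(s_4, k_0) = 0x06

0x06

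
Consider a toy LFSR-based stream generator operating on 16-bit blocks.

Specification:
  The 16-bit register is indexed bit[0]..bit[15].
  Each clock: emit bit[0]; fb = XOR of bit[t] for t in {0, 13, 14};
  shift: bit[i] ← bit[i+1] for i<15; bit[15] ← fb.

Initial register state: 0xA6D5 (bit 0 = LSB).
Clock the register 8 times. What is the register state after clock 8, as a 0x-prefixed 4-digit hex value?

reg_0 = 0xA6D5
clock 1: out=1, reg = 0x536A
clock 2: out=0, reg = 0xA9B5
clock 3: out=1, reg = 0x54DA
clock 4: out=0, reg = 0xAA6D
clock 5: out=1, reg = 0x5536
clock 6: out=0, reg = 0xAA9B
clock 7: out=1, reg = 0x554D
clock 8: out=1, reg = 0x2AA6

0x2AA6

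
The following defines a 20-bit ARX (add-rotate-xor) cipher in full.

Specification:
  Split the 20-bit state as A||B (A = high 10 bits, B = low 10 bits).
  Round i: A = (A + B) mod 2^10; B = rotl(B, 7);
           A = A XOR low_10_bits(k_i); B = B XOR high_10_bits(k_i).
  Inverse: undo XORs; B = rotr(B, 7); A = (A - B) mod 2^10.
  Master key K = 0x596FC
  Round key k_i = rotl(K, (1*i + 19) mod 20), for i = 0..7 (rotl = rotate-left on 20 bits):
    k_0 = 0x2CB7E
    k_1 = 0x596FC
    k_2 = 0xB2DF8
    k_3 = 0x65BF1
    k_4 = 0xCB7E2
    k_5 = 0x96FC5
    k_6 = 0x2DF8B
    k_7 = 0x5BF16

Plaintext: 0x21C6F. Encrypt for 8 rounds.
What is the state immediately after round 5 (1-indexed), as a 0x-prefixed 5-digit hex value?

0xA51A1

s_0 = plaintext = 0x21C6F
s_1 = Round(s_0, k_0) = 0xE233F
s_2 = Round(s_1, k_1) = 0x0EE82
s_3 = Round(s_2, k_2) = 0xD179B
s_4 = Round(s_3, k_3) = 0x44465
s_5 = Round(s_4, k_4) = 0xA51A1
s_6 = Round(s_5, k_5) = 0xFC2EF
s_7 = Round(s_6, k_6) = 0x5536A
s_8 = Round(s_7, k_7) = 0xEA002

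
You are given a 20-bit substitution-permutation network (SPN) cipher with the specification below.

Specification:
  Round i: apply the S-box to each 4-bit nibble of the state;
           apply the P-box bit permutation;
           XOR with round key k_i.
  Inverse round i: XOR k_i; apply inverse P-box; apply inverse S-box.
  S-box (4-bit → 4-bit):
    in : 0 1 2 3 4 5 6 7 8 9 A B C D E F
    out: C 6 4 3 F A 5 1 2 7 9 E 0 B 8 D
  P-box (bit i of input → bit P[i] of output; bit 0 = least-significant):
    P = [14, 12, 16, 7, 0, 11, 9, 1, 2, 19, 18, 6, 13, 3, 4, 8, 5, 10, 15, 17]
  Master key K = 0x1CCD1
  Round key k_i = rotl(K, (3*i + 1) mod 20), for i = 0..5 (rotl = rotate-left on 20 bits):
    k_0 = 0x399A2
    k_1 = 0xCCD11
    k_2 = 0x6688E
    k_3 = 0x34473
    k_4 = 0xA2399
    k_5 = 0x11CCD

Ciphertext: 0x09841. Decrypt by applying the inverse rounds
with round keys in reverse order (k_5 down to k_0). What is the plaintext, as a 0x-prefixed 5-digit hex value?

0x82B78

s_0 = ciphertext = 0x09841
s_1 = InvRound(s_0, k_5) = 0x187C0
s_2 = InvRound(s_1, k_4) = 0xB9572
s_3 = InvRound(s_2, k_3) = 0x2E873
s_4 = InvRound(s_3, k_2) = 0x61F7E
s_5 = InvRound(s_4, k_1) = 0xF8DF3
s_6 = InvRound(s_5, k_0) = 0x82B78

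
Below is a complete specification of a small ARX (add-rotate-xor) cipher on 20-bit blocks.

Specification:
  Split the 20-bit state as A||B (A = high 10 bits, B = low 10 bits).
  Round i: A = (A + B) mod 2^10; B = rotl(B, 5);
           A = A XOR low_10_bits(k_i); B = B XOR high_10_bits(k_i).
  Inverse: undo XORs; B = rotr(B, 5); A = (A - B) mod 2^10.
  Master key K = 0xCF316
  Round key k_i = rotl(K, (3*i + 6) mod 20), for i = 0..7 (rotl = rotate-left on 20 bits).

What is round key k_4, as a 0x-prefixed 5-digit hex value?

K = 0xCF316
k_0 = rotl(K, (3*0+6) mod 20) = rotl(K, 6) = 0xCC5B3
k_1 = rotl(K, (3*1+6) mod 20) = rotl(K, 9) = 0x62D9E
k_2 = rotl(K, (3*2+6) mod 20) = rotl(K, 12) = 0x16CF3
k_3 = rotl(K, (3*3+6) mod 20) = rotl(K, 15) = 0xB6798
k_4 = rotl(K, (3*4+6) mod 20) = rotl(K, 18) = 0xB3CC5

0xB3CC5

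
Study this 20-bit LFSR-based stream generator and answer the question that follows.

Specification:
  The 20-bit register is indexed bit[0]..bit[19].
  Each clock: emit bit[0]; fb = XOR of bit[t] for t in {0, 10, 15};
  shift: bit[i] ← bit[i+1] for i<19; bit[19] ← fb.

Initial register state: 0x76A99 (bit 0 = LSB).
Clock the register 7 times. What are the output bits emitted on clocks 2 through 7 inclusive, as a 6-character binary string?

reg_0 = 0x76A99
clock 1: out=1, reg = 0xBB54C
clock 2: out=0, reg = 0x5DAA6
clock 3: out=0, reg = 0xAED53
clock 4: out=1, reg = 0xD76A9
clock 5: out=1, reg = 0x6BB54
clock 6: out=0, reg = 0xB5DAA
clock 7: out=0, reg = 0xDAED5

001100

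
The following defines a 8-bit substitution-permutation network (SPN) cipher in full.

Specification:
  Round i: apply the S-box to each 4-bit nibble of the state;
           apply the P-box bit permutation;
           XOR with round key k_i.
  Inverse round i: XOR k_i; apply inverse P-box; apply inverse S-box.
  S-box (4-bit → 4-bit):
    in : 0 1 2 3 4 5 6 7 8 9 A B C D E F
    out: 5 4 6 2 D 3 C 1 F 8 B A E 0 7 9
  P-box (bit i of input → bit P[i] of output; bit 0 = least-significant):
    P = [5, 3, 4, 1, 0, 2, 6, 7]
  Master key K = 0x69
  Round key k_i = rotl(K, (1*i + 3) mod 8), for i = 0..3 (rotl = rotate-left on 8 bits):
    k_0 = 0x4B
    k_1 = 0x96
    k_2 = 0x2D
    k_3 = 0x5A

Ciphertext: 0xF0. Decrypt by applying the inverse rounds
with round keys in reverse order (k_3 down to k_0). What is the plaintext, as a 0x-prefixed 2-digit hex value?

0xAC

s_0 = ciphertext = 0xF0
s_1 = InvRound(s_0, k_3) = 0x9A
s_2 = InvRound(s_1, k_2) = 0xA4
s_3 = InvRound(s_2, k_1) = 0xD4
s_4 = InvRound(s_3, k_0) = 0xAC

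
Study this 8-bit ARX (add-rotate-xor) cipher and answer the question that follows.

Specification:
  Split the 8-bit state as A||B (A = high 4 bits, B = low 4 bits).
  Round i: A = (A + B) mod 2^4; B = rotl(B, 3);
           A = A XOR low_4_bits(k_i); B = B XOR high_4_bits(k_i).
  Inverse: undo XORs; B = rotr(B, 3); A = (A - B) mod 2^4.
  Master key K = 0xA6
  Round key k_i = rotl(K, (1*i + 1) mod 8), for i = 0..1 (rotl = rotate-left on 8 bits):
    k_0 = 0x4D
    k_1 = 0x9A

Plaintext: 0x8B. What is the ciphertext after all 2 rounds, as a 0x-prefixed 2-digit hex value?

s_0 = plaintext = 0x8B
s_1 = Round(s_0, k_0) = 0xE9
s_2 = Round(s_1, k_1) = 0xD5

0xD5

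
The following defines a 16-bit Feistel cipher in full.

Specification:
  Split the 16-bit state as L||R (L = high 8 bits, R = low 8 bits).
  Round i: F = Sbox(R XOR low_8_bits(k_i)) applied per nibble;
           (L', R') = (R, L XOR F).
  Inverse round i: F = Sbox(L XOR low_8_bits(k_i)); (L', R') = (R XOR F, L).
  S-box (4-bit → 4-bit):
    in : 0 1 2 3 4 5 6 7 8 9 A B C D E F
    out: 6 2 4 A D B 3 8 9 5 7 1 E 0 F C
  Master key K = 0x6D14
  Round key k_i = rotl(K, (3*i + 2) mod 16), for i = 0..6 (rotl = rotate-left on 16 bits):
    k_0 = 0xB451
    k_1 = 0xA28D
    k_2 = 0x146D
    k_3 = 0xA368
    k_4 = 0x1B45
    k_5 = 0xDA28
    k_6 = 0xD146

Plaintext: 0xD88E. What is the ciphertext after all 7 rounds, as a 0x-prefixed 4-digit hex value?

0x6605

s_0 = plaintext = 0xD88E
s_1 = Round(s_0, k_0) = 0x8ED4
s_2 = Round(s_1, k_1) = 0xD43B
s_3 = Round(s_2, k_2) = 0x3B67
s_4 = Round(s_3, k_3) = 0x6757
s_5 = Round(s_4, k_4) = 0x5743
s_6 = Round(s_5, k_5) = 0x4366
s_7 = Round(s_6, k_6) = 0x6605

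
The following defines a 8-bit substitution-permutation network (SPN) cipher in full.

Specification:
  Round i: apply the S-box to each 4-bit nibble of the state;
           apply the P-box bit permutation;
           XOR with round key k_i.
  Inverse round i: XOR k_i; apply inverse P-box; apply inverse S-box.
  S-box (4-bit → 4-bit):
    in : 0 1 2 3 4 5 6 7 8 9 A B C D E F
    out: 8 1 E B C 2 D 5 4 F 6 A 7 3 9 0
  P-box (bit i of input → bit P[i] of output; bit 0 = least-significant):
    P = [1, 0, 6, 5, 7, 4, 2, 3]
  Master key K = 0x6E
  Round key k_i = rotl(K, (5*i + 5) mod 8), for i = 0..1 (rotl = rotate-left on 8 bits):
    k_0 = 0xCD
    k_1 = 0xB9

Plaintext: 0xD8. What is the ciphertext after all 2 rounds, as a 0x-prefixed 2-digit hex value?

0x3A

s_0 = plaintext = 0xD8
s_1 = Round(s_0, k_0) = 0x1D
s_2 = Round(s_1, k_1) = 0x3A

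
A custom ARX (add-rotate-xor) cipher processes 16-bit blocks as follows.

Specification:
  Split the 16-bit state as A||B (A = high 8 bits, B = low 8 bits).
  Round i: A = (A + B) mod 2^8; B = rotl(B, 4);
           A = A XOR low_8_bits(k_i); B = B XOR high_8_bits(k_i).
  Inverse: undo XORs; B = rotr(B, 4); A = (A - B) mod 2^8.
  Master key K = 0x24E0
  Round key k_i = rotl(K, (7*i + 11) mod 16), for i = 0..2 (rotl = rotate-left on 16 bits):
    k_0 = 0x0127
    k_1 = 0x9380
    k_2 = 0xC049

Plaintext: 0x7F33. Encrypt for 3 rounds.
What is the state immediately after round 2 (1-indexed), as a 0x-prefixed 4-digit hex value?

s_0 = plaintext = 0x7F33
s_1 = Round(s_0, k_0) = 0x9532
s_2 = Round(s_1, k_1) = 0x47B0
s_3 = Round(s_2, k_2) = 0xBECB

0x47B0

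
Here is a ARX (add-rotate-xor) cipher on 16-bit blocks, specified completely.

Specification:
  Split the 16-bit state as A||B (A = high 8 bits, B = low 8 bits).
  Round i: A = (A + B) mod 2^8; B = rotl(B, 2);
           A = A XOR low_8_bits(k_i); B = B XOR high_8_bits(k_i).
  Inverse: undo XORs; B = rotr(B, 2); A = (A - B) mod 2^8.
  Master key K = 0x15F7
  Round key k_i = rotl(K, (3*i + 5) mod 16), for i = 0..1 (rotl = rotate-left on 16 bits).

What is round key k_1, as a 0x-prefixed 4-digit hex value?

0xF715

K = 0x15F7
k_0 = rotl(K, (3*0+5) mod 16) = rotl(K, 5) = 0xBEE2
k_1 = rotl(K, (3*1+5) mod 16) = rotl(K, 8) = 0xF715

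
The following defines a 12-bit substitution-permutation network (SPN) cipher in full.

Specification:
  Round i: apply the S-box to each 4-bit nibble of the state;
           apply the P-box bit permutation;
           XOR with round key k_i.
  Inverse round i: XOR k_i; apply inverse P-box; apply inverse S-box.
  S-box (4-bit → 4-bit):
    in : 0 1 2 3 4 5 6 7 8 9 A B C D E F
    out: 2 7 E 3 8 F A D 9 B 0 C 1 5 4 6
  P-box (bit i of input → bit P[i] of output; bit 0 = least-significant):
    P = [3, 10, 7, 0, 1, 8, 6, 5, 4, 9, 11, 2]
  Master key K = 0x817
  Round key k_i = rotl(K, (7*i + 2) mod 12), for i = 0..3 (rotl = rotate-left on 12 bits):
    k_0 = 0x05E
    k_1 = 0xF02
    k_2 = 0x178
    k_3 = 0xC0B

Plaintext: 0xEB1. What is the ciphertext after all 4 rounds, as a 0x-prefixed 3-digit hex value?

0x158

s_0 = plaintext = 0xEB1
s_1 = Round(s_0, k_0) = 0xCB6
s_2 = Round(s_1, k_1) = 0xB73
s_3 = Round(s_2, k_2) = 0xD16
s_4 = Round(s_3, k_3) = 0x158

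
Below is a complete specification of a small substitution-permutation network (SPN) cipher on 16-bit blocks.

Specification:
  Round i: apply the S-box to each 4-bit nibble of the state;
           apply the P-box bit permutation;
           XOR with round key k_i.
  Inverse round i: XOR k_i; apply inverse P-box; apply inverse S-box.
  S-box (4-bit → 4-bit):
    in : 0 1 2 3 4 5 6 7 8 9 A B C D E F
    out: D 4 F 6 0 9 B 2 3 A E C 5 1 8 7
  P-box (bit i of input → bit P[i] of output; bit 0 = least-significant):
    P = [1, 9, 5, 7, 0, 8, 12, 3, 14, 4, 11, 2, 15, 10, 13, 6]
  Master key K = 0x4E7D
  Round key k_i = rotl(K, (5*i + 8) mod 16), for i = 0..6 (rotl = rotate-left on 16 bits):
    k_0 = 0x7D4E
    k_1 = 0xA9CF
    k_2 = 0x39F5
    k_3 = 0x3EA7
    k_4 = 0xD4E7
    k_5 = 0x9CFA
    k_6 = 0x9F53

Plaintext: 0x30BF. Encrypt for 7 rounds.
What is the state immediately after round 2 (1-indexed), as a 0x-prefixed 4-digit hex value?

s_0 = plaintext = 0x30BF
s_1 = Round(s_0, k_0) = 0x0360
s_2 = Round(s_1, k_1) = 0x0034
s_3 = Round(s_2, k_2) = 0xC0B1
s_4 = Round(s_3, k_3) = 0xC68B
s_5 = Round(s_4, k_4) = 0x3552
s_6 = Round(s_5, k_5) = 0xFA55
s_7 = Round(s_6, k_6) = 0x33CC

0x0034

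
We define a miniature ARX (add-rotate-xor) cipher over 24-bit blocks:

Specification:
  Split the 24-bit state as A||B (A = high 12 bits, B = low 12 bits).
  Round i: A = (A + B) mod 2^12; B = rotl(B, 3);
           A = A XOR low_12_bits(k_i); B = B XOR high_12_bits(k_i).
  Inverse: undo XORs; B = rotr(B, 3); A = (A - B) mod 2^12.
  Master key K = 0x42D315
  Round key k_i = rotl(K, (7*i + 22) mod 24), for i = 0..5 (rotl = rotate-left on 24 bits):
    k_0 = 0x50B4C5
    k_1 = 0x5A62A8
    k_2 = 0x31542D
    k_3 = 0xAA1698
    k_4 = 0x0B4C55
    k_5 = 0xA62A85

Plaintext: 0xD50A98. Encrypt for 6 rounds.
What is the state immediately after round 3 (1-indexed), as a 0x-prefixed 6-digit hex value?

0x604DA0

s_0 = plaintext = 0xD50A98
s_1 = Round(s_0, k_0) = 0x32D1CE
s_2 = Round(s_1, k_1) = 0x653BD6
s_3 = Round(s_2, k_2) = 0x604DA0
s_4 = Round(s_3, k_3) = 0x53C7A7
s_5 = Round(s_4, k_4) = 0x0B6D8F
s_6 = Round(s_5, k_5) = 0x4C061C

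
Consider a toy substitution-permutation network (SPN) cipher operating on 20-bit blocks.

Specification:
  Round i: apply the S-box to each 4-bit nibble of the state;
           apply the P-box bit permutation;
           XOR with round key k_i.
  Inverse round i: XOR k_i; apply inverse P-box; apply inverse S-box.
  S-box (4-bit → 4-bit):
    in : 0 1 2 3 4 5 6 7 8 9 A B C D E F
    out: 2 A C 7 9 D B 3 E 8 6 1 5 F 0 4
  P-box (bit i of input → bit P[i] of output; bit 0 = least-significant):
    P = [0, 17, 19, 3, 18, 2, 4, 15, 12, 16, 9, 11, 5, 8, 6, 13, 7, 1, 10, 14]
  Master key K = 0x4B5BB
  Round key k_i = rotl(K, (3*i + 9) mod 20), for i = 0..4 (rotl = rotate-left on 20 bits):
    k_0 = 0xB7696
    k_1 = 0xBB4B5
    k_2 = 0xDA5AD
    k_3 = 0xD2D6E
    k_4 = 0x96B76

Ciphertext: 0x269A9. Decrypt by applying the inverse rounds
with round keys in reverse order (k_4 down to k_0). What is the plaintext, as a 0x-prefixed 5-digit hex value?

0x813A2

s_0 = ciphertext = 0x269A9
s_1 = InvRound(s_0, k_4) = 0x7FAAD
s_2 = InvRound(s_1, k_3) = 0xDAC93
s_3 = InvRound(s_2, k_2) = 0x079A9
s_4 = InvRound(s_3, k_1) = 0x20188
s_5 = InvRound(s_4, k_0) = 0x813A2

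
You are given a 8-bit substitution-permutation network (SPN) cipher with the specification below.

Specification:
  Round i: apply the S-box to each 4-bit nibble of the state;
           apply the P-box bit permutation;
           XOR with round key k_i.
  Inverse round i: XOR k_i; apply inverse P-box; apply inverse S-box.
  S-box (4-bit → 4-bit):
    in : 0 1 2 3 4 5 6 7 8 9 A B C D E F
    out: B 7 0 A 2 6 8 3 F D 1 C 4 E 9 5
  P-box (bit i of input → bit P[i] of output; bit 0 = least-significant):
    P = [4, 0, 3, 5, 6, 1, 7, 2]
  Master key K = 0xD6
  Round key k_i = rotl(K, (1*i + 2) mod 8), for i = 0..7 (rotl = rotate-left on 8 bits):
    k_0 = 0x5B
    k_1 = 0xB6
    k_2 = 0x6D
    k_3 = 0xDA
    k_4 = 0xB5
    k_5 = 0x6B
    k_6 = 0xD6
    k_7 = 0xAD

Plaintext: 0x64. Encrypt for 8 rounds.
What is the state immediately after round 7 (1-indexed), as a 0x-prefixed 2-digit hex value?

s_0 = plaintext = 0x64
s_1 = Round(s_0, k_0) = 0x5E
s_2 = Round(s_1, k_1) = 0x04
s_3 = Round(s_2, k_2) = 0x2A
s_4 = Round(s_3, k_3) = 0xCA
s_5 = Round(s_4, k_4) = 0x25
s_6 = Round(s_5, k_5) = 0x62
s_7 = Round(s_6, k_6) = 0xD2
s_8 = Round(s_7, k_7) = 0x2B

0xD2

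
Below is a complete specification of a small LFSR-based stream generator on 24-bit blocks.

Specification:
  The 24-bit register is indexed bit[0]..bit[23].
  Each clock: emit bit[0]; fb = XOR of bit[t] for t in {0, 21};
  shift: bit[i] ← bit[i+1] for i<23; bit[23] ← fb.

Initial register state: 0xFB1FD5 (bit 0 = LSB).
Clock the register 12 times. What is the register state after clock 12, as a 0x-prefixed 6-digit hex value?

0x1C2FB1

reg_0 = 0xFB1FD5
clock 1: out=1, reg = 0x7D8FEA
clock 2: out=0, reg = 0xBEC7F5
clock 3: out=1, reg = 0x5F63FA
clock 4: out=0, reg = 0x2FB1FD
clock 5: out=1, reg = 0x17D8FE
clock 6: out=0, reg = 0x0BEC7F
clock 7: out=1, reg = 0x85F63F
clock 8: out=1, reg = 0xC2FB1F
clock 9: out=1, reg = 0xE17D8F
clock 10: out=1, reg = 0x70BEC7
clock 11: out=1, reg = 0x385F63
clock 12: out=1, reg = 0x1C2FB1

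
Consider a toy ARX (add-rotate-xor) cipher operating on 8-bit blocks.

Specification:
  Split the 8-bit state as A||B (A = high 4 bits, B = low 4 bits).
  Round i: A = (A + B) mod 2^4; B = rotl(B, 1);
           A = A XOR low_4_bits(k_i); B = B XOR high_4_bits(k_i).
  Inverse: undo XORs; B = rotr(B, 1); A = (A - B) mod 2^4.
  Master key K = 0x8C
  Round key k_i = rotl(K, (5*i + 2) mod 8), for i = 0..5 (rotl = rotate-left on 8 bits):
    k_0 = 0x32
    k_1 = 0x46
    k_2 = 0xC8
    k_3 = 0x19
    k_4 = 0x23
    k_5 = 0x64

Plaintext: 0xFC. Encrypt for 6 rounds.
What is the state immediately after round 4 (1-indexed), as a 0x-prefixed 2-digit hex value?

s_0 = plaintext = 0xFC
s_1 = Round(s_0, k_0) = 0x9A
s_2 = Round(s_1, k_1) = 0x51
s_3 = Round(s_2, k_2) = 0xEE
s_4 = Round(s_3, k_3) = 0x5C
s_5 = Round(s_4, k_4) = 0x2B
s_6 = Round(s_5, k_5) = 0x91

0x5C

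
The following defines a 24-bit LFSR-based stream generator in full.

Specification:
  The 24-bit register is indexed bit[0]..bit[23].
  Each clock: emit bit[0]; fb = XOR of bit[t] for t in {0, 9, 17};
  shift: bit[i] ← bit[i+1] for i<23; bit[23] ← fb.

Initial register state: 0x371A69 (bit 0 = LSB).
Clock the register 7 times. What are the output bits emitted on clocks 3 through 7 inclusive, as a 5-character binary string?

01011

reg_0 = 0x371A69
clock 1: out=1, reg = 0x9B8D34
clock 2: out=0, reg = 0xCDC69A
clock 3: out=0, reg = 0xE6E34D
clock 4: out=1, reg = 0xF371A6
clock 5: out=0, reg = 0xF9B8D3
clock 6: out=1, reg = 0xFCDC69
clock 7: out=1, reg = 0xFE6E34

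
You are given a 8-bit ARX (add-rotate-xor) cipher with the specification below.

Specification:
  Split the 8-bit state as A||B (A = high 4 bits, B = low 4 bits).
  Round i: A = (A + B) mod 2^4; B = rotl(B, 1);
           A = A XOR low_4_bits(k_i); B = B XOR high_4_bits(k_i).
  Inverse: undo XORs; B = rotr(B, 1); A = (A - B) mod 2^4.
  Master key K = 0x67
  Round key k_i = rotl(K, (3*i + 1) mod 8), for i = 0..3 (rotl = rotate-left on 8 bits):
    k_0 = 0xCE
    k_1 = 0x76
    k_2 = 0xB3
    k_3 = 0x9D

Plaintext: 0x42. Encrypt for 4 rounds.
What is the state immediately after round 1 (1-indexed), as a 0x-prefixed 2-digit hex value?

s_0 = plaintext = 0x42
s_1 = Round(s_0, k_0) = 0x88
s_2 = Round(s_1, k_1) = 0x66
s_3 = Round(s_2, k_2) = 0xF7
s_4 = Round(s_3, k_3) = 0xB7

0x88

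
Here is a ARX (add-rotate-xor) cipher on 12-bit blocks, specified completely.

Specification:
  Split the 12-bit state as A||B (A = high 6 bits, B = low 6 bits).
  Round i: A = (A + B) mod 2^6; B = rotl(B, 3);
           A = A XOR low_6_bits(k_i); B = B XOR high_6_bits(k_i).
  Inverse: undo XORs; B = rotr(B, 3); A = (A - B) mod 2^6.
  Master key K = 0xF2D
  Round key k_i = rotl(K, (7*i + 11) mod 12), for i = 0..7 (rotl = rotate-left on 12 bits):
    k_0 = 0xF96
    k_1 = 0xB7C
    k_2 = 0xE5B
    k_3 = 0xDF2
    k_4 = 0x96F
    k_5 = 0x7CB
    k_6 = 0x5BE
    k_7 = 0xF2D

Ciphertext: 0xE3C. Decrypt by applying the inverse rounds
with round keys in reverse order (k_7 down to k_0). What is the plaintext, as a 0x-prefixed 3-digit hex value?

s_0 = ciphertext = 0xE3C
s_1 = InvRound(s_0, k_7) = 0x540
s_2 = InvRound(s_1, k_6) = 0xE72
s_3 = InvRound(s_2, k_5) = 0x16D
s_4 = InvRound(s_3, k_4) = 0xA41
s_5 = InvRound(s_4, k_3) = 0x976
s_6 = InvRound(s_5, k_2) = 0x179
s_7 = InvRound(s_6, k_1) = 0x5E2
s_8 = InvRound(s_7, k_0) = 0x7A3

0x7A3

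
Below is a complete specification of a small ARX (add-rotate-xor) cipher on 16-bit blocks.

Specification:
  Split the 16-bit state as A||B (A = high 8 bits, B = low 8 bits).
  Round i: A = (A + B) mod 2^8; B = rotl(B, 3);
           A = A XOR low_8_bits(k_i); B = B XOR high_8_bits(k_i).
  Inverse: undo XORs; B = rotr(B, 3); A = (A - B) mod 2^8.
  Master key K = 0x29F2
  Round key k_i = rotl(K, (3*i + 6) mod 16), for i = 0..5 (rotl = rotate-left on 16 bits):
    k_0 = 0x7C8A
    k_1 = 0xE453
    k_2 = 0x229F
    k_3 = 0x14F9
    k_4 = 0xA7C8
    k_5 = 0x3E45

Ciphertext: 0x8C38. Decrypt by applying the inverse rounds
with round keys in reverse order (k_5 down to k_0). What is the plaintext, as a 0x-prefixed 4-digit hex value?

0x5882

s_0 = ciphertext = 0x8C38
s_1 = InvRound(s_0, k_5) = 0x09C0
s_2 = InvRound(s_1, k_4) = 0xD5EC
s_3 = InvRound(s_2, k_3) = 0x0D1F
s_4 = InvRound(s_3, k_2) = 0xEBA7
s_5 = InvRound(s_4, k_1) = 0x5068
s_6 = InvRound(s_5, k_0) = 0x5882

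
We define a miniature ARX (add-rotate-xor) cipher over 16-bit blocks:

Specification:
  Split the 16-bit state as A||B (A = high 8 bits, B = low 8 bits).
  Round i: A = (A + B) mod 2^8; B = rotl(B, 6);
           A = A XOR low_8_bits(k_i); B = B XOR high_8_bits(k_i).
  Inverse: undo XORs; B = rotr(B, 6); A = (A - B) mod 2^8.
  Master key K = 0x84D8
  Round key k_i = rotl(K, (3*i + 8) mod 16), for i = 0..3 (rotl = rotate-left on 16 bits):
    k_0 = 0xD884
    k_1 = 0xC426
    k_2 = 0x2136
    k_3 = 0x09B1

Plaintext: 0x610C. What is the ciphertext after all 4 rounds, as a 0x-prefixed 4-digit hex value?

s_0 = plaintext = 0x610C
s_1 = Round(s_0, k_0) = 0xE9DB
s_2 = Round(s_1, k_1) = 0xE232
s_3 = Round(s_2, k_2) = 0x22AD
s_4 = Round(s_3, k_3) = 0x7E62

0x7E62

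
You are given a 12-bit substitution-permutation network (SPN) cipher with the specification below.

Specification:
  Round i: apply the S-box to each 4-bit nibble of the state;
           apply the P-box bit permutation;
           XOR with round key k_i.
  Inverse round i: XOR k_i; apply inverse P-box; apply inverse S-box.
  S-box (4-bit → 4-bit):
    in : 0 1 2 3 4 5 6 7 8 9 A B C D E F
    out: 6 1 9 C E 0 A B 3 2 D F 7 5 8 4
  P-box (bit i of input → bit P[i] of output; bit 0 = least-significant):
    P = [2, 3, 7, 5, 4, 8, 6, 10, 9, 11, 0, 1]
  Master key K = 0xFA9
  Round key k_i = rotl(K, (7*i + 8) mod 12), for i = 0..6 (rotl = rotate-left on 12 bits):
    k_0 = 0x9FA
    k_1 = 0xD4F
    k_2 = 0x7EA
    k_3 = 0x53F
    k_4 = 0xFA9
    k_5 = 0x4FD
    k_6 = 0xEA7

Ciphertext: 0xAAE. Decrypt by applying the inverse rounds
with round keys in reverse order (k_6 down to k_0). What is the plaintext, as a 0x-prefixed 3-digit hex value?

0x7B7

s_0 = ciphertext = 0xAAE
s_1 = InvRound(s_0, k_6) = 0xFE9
s_2 = InvRound(s_1, k_5) = 0x881
s_3 = InvRound(s_2, k_4) = 0x166
s_4 = InvRound(s_3, k_3) = 0xFA9
s_5 = InvRound(s_4, k_2) = 0x4F5
s_6 = InvRound(s_5, k_1) = 0x684
s_7 = InvRound(s_6, k_0) = 0x7B7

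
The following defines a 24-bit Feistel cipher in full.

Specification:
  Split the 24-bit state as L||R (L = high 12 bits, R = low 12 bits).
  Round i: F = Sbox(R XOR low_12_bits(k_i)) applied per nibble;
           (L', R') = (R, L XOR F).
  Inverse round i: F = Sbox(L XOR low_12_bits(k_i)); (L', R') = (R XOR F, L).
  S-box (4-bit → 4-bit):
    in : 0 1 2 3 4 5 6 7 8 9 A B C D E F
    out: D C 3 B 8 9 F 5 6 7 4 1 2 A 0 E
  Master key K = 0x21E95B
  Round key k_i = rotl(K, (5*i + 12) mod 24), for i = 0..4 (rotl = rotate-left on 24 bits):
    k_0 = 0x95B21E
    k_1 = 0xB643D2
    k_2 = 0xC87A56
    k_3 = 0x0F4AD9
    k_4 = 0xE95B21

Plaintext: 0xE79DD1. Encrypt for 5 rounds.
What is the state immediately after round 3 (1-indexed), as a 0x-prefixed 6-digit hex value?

0x6B8257

s_0 = plaintext = 0xE79DD1
s_1 = Round(s_0, k_0) = 0xDD1057
s_2 = Round(s_1, k_1) = 0x0576B8
s_3 = Round(s_2, k_2) = 0x6B8257
s_4 = Round(s_3, k_3) = 0x2570D8
s_5 = Round(s_4, k_4) = 0x0D83B0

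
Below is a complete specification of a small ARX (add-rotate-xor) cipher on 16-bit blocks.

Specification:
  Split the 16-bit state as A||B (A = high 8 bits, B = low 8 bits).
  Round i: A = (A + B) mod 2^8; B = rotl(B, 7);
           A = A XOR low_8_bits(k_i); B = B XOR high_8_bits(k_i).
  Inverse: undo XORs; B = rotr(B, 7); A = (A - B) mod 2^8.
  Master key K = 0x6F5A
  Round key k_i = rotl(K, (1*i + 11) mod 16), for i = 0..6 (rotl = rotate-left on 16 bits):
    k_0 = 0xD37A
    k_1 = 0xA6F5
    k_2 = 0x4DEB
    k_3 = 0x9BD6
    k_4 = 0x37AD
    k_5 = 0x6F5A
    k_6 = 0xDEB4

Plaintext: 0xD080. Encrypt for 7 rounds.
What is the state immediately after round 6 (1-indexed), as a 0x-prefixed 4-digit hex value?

s_0 = plaintext = 0xD080
s_1 = Round(s_0, k_0) = 0x2A93
s_2 = Round(s_1, k_1) = 0x486F
s_3 = Round(s_2, k_2) = 0x5CFA
s_4 = Round(s_3, k_3) = 0x80E6
s_5 = Round(s_4, k_4) = 0xCB44
s_6 = Round(s_5, k_5) = 0x554D
s_7 = Round(s_6, k_6) = 0x1678

0x554D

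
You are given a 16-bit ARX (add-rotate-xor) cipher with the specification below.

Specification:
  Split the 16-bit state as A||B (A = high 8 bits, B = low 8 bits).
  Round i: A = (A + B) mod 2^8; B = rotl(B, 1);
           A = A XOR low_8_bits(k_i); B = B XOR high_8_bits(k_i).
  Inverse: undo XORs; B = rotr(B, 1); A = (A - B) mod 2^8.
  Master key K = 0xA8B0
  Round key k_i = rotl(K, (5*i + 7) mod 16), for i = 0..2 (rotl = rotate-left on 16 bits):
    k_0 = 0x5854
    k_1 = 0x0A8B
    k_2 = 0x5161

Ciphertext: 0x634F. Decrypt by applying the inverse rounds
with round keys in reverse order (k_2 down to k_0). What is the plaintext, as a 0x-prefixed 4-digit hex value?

0x356D

s_0 = ciphertext = 0x634F
s_1 = InvRound(s_0, k_2) = 0xF30F
s_2 = InvRound(s_1, k_1) = 0xF682
s_3 = InvRound(s_2, k_0) = 0x356D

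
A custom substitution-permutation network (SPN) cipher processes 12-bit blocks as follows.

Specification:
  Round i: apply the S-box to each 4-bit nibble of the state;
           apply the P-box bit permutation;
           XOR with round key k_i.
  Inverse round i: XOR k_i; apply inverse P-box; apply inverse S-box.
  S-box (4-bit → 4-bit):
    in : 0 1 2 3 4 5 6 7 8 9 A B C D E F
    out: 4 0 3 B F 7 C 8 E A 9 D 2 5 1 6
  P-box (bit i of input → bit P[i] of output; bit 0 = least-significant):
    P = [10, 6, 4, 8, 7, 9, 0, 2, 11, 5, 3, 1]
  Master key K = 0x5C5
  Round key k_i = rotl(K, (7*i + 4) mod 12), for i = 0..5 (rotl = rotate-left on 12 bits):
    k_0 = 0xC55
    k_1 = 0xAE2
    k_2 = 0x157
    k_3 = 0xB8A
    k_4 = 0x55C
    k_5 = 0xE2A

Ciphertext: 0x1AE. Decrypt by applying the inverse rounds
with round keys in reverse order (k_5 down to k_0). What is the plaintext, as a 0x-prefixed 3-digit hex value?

0x002

s_0 = ciphertext = 0x1AE
s_1 = InvRound(s_0, k_5) = 0xE3A
s_2 = InvRound(s_1, k_4) = 0x399
s_3 = InvRound(s_2, k_3) = 0xA00
s_4 = InvRound(s_3, k_2) = 0xA88
s_5 = InvRound(s_4, k_1) = 0x81C
s_6 = InvRound(s_5, k_0) = 0x002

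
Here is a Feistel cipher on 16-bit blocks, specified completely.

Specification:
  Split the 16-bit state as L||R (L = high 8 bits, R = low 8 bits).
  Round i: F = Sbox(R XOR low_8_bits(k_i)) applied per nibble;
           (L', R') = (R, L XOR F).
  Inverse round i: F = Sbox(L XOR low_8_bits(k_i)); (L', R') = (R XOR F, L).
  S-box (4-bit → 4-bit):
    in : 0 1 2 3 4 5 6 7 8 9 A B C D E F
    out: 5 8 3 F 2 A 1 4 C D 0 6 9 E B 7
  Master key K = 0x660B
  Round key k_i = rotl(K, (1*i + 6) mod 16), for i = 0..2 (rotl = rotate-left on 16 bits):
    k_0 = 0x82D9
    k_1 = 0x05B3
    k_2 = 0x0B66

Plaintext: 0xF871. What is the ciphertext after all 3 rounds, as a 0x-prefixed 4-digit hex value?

s_0 = plaintext = 0xF871
s_1 = Round(s_0, k_0) = 0x71F4
s_2 = Round(s_1, k_1) = 0xF455
s_3 = Round(s_2, k_2) = 0x550B

0x550B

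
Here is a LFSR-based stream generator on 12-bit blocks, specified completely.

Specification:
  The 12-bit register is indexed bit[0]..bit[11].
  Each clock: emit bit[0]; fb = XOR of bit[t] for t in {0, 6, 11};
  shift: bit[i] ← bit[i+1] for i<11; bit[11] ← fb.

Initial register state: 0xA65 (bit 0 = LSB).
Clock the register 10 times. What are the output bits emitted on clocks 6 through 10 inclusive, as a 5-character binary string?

11001

reg_0 = 0xA65
clock 1: out=1, reg = 0xD32
clock 2: out=0, reg = 0xE99
clock 3: out=1, reg = 0x74C
clock 4: out=0, reg = 0xBA6
clock 5: out=0, reg = 0xDD3
clock 6: out=1, reg = 0xEE9
clock 7: out=1, reg = 0xF74
clock 8: out=0, reg = 0x7BA
clock 9: out=0, reg = 0x3DD
clock 10: out=1, reg = 0x1EE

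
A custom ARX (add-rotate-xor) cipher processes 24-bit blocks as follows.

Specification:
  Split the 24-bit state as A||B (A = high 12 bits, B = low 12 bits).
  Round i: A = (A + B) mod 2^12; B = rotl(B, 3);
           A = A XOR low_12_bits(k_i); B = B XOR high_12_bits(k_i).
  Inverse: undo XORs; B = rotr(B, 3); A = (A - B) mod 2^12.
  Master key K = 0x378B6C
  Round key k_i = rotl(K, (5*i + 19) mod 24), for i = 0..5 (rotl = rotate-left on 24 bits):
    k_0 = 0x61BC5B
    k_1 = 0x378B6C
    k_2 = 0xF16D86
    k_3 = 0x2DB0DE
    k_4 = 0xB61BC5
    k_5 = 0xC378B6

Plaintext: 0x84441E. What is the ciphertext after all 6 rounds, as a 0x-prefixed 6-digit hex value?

s_0 = plaintext = 0x84441E
s_1 = Round(s_0, k_0) = 0x0396E9
s_2 = Round(s_1, k_1) = 0xC4E433
s_3 = Round(s_2, k_2) = 0xD07E8C
s_4 = Round(s_3, k_3) = 0xB4D6BC
s_5 = Round(s_4, k_4) = 0x9CCE82
s_6 = Round(s_5, k_5) = 0x0F8820

0x0F8820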